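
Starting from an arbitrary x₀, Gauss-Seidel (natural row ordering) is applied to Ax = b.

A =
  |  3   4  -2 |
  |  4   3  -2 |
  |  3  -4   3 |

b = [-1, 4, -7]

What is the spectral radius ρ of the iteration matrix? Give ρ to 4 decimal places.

Write A = D+L+U with D = diag(3, 3, 3).
Gauss-Seidel: T = -(D+L)⁻¹U, row 0 first, T[0,1] = -(4)/(3) = -1.3333; later rows by forward substitution.
  T[0,:] = [+0.0000  -1.3333  +0.6667]
  T[1,:] = [+0.0000  +1.7778  -0.2222]
  T[2,:] = [+0.0000  +3.7037  -0.9630]
|roots of det(T-λI)|: 1.4345, 0.6197, 0.0000.
ρ = 1.4345; 1.4345 > 1 ⇒ diverges.

1.4345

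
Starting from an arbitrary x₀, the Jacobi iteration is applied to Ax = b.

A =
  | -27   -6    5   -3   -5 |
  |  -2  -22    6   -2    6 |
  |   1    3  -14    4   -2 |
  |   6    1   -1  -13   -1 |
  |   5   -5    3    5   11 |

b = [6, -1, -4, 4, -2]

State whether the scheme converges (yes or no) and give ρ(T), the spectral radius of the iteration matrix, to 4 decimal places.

Split A = D + L + U, D = diag(-27, -22, -14, -13, 11).
Jacobi T = -D⁻¹(L+U): T[3,2] = -(-1)/(-13) = -0.0769; T[3,3] = 0.
  T[0,:] = [+0.0000 -0.2222 +0.1852 -0.1111 -0.1852]
  T[1,:] = [-0.0909 +0.0000 +0.2727 -0.0909 +0.2727]
  T[2,:] = [+0.0714 +0.2143 +0.0000 +0.2857 -0.1429]
  T[3,:] = [+0.4615 +0.0769 -0.0769 +0.0000 -0.0769]
  T[4,:] = [-0.4545 +0.4545 -0.2727 -0.4545 +0.0000]
moduli |λ_i(T)| = 0.6413, 0.5330, 0.3882, 0.3882, 0.2521.
ρ(T) = max|λ| = 0.6413; 0.6413 < 1, so it converges for any x₀.

yes, ρ = 0.6413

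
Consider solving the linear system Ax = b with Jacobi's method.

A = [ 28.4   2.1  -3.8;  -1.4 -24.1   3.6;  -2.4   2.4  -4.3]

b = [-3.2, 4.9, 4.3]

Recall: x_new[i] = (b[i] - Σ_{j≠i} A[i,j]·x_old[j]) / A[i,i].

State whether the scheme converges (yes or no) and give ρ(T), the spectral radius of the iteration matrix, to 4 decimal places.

Write A = D+L+U with D = diag(28.4, -24.1, -4.3).
Jacobi T = -D⁻¹(L+U): T[1,2] = -(3.6)/(-24.1) = +0.1494; T[1,1] = 0.
  T[0,:] = [+0.0000, -0.0739, +0.1338]
  T[1,:] = [-0.0581, +0.0000, +0.1494]
  T[2,:] = [-0.5581, +0.5581, +0.0000]
|eigenvalues of T|: 0.1569, 0.1079, 0.1079.
ρ = 0.1569; 0.1569 < 1: convergent.

yes, ρ = 0.1569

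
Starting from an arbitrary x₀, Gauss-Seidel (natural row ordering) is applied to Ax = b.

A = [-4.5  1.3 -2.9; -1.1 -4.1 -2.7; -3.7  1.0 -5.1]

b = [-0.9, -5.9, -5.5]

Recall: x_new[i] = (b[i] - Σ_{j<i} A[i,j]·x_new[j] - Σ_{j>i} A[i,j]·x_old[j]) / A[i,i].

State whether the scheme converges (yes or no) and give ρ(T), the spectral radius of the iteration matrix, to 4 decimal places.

yes, ρ = 0.5471

A = D + L + U where D = diag(-4.5, -4.1, -5.1).
Gauss-Seidel: T = -(D+L)⁻¹U, row 0 first, T[0,1] = -(1.3)/(-4.5) = +0.2889; later rows by forward substitution.
  T[0,:] = [+0.0000, +0.2889, -0.6444]
  T[1,:] = [+0.0000, -0.0775, -0.4856]
  T[2,:] = [+0.0000, -0.2248, +0.3723]
|λ(T)| sorted: 0.5471, 0.2523, 0.0000.
ρ(T) = max|λ| = 0.5471; 0.5471 < 1, so it converges for any x₀.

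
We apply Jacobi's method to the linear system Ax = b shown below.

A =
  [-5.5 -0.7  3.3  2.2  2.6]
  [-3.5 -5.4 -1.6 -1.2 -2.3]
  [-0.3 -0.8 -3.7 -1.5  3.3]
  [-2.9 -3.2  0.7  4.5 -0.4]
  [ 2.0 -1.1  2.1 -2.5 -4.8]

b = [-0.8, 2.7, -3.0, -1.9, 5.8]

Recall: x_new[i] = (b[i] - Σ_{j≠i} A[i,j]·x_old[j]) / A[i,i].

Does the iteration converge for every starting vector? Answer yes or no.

no

Split A = D + L + U, D = diag(-5.5, -5.4, -3.7, 4.5, -4.8).
T_J = -D⁻¹(L+U): T[0,2] = -(3.3)/(-5.5) = +0.6000; T[0,0] = 0.
  T[0,:] = [+0.0000  -0.1273  +0.6000  +0.4000  +0.4727]
  T[1,:] = [-0.6481  +0.0000  -0.2963  -0.2222  -0.4259]
  T[2,:] = [-0.0811  -0.2162  +0.0000  -0.4054  +0.8919]
  T[3,:] = [+0.6444  +0.7111  -0.1556  +0.0000  +0.0889]
  T[4,:] = [+0.4167  -0.2292  +0.4375  -0.5208  +0.0000]
|eigenvalues of T|: 1.1715, 0.7983, 0.7983, 0.5423, 0.5423.
spectral radius ρ = 1.1715; 1.1715 > 1: divergent.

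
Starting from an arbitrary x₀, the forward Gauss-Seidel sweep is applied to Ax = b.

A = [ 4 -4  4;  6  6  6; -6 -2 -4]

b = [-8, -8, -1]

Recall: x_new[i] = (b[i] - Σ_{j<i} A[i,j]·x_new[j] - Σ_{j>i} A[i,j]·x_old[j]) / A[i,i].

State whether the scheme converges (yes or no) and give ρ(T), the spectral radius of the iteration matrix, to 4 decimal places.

no, ρ = 1.5000

Split A = D + L + U, D = diag(4, 6, -4).
T_GS = -(D+L)⁻¹U: row 0 first, T[0,2] = -(4)/(4) = -1.0000; later rows by forward substitution.
  T[0,:] = [+0.0000 +1.0000 -1.0000]
  T[1,:] = [+0.0000 -1.0000 +0.0000]
  T[2,:] = [+0.0000 -1.0000 +1.5000]
moduli |λ_i(T)| = 1.5000, 1.0000, 0.0000.
ρ(T) = max|λ| = 1.5000; 1.5000 > 1, so it fails to converge.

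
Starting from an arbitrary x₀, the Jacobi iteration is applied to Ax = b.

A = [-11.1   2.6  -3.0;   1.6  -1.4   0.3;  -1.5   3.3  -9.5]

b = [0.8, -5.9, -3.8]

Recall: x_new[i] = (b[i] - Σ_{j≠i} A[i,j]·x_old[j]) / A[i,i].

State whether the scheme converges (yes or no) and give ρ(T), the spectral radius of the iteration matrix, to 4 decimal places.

Write A = D+L+U with D = diag(-11.1, -1.4, -9.5).
T_J = -D⁻¹(L+U): T[1,0] = -(1.6)/(-1.4) = +1.1429; T[1,1] = 0.
  T[0,:] = [+0.0000 +0.2342 -0.2703]
  T[1,:] = [+1.1429 +0.0000 +0.2143]
  T[2,:] = [-0.1579 +0.3474 +0.0000]
eigenvalue magnitudes: 0.7358, 0.3957, 0.3957.
ρ(T) = max|λ| = 0.7358; 0.7358 < 1, so it converges for any x₀.

yes, ρ = 0.7358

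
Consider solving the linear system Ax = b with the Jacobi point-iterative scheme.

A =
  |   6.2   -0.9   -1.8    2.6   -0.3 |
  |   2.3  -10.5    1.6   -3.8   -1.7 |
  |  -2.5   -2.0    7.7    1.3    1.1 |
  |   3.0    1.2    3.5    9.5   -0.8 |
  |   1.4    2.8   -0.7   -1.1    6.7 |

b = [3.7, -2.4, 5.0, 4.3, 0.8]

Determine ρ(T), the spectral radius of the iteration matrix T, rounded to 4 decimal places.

Let D = diag(6.2, -10.5, 7.7, 9.5, 6.7); L, U the strict triangles.
Jacobi: T = -D⁻¹(L+U), T[0,1] = -(-0.9)/(6.2) = +0.1452; T[0,0] = 0.
  T[0,:] = [+0.0000, +0.1452, +0.2903, -0.4194, +0.0484]
  T[1,:] = [+0.2190, +0.0000, +0.1524, -0.3619, -0.1619]
  T[2,:] = [+0.3247, +0.2597, +0.0000, -0.1688, -0.1429]
  T[3,:] = [-0.3158, -0.1263, -0.3684, +0.0000, +0.0842]
  T[4,:] = [-0.2090, -0.4179, +0.1045, +0.1642, +0.0000]
moduli |λ_i(T)| = 0.8558, 0.3318, 0.3318, 0.2280, 0.0278.
ρ = 0.8558; 0.8558 < 1 ⇒ converges.

0.8558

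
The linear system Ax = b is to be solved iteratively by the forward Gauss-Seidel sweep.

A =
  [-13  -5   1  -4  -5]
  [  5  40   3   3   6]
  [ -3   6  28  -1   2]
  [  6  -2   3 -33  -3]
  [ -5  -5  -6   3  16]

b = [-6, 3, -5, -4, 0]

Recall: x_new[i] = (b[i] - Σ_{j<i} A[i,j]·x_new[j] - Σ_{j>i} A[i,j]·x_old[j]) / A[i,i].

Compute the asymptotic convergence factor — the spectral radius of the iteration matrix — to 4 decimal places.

Split A = D + L + U, D = diag(-13, 40, 28, -33, 16).
T_GS = -(D+L)⁻¹U: row 0 first, T[0,4] = -(-5)/(-13) = -0.3846; later rows by forward substitution.
  T[0,:] = [+0.0000 -0.3846 +0.0769 -0.3077 -0.3846]
  T[1,:] = [+0.0000 +0.0481 -0.0846 -0.0365 -0.1019]
  T[2,:] = [+0.0000 -0.0515 +0.0264 +0.0106 -0.0908]
  T[3,:] = [+0.0000 -0.0775 +0.0215 -0.0528 -0.1629]
  T[4,:] = [+0.0000 -0.1099 +0.0035 -0.0937 -0.1555]
eigenvalue magnitudes: 0.2853, 0.1104, 0.0573, 0.0162, 0.0000.
ρ = 0.2853; 0.2853 < 1, so it converges for any x₀.

0.2853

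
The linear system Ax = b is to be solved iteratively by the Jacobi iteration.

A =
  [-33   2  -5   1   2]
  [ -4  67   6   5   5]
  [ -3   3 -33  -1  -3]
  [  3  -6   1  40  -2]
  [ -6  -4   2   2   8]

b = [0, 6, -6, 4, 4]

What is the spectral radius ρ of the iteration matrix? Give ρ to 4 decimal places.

A = D + L + U where D = diag(-33, 67, -33, 40, 8).
Jacobi: T = -D⁻¹(L+U), T[4,1] = -(-4)/(8) = +0.5000; T[4,4] = 0.
  T[0,:] = [+0.0000, +0.0606, -0.1515, +0.0303, +0.0606]
  T[1,:] = [+0.0597, +0.0000, -0.0896, -0.0746, -0.0746]
  T[2,:] = [-0.0909, +0.0909, +0.0000, -0.0303, -0.0909]
  T[3,:] = [-0.0750, +0.1500, -0.0250, +0.0000, +0.0500]
  T[4,:] = [+0.7500, +0.5000, -0.2500, -0.2500, +0.0000]
|λ(T)| sorted: 0.3267, 0.2406, 0.2406, 0.0853, 0.0853.
ρ = 0.3267; 0.3267 < 1, so it converges for any x₀.

0.3267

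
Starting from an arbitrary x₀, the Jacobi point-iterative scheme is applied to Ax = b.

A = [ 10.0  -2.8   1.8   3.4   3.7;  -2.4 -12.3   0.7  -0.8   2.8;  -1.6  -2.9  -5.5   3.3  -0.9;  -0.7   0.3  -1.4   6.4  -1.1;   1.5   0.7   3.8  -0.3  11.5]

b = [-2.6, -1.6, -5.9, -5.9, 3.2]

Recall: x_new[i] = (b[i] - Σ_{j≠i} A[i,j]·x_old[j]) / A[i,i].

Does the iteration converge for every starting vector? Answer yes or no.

yes

Diagonal D = diag(10, -12.3, -5.5, 6.4, 11.5); L, U strict lower/upper.
Jacobi T = -D⁻¹(L+U): T[4,0] = -(1.5)/(11.5) = -0.1304; T[4,4] = 0.
  T[0,:] = [+0.0000  +0.2800  -0.1800  -0.3400  -0.3700]
  T[1,:] = [-0.1951  +0.0000  +0.0569  -0.0650  +0.2276]
  T[2,:] = [-0.2909  -0.5273  +0.0000  +0.6000  -0.1636]
  T[3,:] = [+0.1094  -0.0469  +0.2188  +0.0000  +0.1719]
  T[4,:] = [-0.1304  -0.0609  -0.3304  +0.0261  +0.0000]
|eigenvalues of T|: 0.5510, 0.4107, 0.3248, 0.3248, 0.0792.
ρ = 0.5510; 0.5510 < 1 ⇒ converges.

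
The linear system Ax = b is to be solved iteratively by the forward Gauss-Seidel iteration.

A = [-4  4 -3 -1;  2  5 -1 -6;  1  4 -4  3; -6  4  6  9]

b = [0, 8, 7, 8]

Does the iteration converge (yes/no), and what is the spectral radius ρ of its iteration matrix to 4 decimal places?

A = D + L + U where D = diag(-4, 5, -4, 9).
T_GS = -(D+L)⁻¹U: row 0 first, T[0,2] = -(-3)/(-4) = -0.7500; later rows by forward substitution.
  T[0,:] = [+0.0000 +1.0000 -0.7500 -0.2500]
  T[1,:] = [+0.0000 -0.4000 +0.5000 +1.3000]
  T[2,:] = [+0.0000 -0.1500 +0.3125 +1.9875]
  T[3,:] = [+0.0000 +0.9444 -0.9306 -2.0694]
|eigenvalues of T|: 1.6705, 0.5882, 0.1018, 0.0000.
spectral radius ρ = 1.6705; 1.6705 > 1: divergent.

no, ρ = 1.6705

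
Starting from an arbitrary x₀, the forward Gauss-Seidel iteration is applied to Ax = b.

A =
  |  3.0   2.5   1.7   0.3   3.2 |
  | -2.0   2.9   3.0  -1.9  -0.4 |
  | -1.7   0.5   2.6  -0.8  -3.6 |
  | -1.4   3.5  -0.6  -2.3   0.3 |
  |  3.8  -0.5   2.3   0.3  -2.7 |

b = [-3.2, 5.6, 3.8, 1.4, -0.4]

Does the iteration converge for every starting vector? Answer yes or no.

no

Diagonal D = diag(3, 2.9, 2.6, -2.3, -2.7); L, U strict lower/upper.
Gauss-Seidel: T = -(D+L)⁻¹U, row 0 first, T[0,2] = -(1.7)/(3) = -0.5667; later rows by forward substitution.
  T[0,:] = [+0.0000  -0.8333  -0.5667  -0.1000  -1.0667]
  T[1,:] = [+0.0000  -0.5747  -1.4253  +0.5862  -0.5977]
  T[2,:] = [+0.0000  -0.4344  -0.0964  +0.1296  +0.8021]
  T[3,:] = [+0.0000  -0.2540  -1.7988  +0.9191  -0.3391]
  T[4,:] = [+0.0000  -1.4646  -0.8156  -0.0368  -0.7449]
|λ(T)| sorted: 1.3670, 1.1314, 1.1314, 0.0278, 0.0000.
ρ = 1.3670; 1.3670 > 1, so it fails to converge.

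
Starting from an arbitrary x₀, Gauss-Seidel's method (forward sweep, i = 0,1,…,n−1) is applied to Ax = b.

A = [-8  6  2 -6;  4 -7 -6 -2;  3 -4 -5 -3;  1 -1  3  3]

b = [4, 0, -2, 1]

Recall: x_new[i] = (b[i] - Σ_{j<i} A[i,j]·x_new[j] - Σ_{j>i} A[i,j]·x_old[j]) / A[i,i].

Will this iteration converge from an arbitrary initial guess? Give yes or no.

Split A = D + L + U, D = diag(-8, -7, -5, 3).
GS T = -(D+L)⁻¹U: row 0 first, T[0,3] = -(-6)/(-8) = -0.7500; later rows by forward substitution.
  T[0,:] = [+0.0000, +0.7500, +0.2500, -0.7500]
  T[1,:] = [+0.0000, +0.4286, -0.7143, -0.7143]
  T[2,:] = [+0.0000, +0.1071, +0.7214, -0.4786]
  T[3,:] = [+0.0000, -0.2143, -1.0429, +0.4905]
|eigenvalues of T|: 1.3493, 0.4869, 0.1957, 0.0000.
spectral radius ρ = 1.3493; 1.3493 > 1 ⇒ diverges.

no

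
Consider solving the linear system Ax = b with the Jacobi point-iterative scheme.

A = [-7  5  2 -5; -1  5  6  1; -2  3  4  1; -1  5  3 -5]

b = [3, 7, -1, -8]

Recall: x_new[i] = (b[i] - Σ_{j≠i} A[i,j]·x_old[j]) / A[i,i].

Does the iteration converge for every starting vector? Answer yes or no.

no

A = D + L + U where D = diag(-7, 5, 4, -5).
T_J = -D⁻¹(L+U): T[1,2] = -(6)/(5) = -1.2000; T[1,1] = 0.
  T[0,:] = [+0.0000  +0.7143  +0.2857  -0.7143]
  T[1,:] = [+0.2000  +0.0000  -1.2000  -0.2000]
  T[2,:] = [+0.5000  -0.7500  +0.0000  -0.2500]
  T[3,:] = [-0.2000  +1.0000  +0.6000  +0.0000]
|roots of det(T-λI)|: 1.2265, 0.9492, 0.5124, 0.5124.
spectral radius ρ = 1.2265; 1.2265 > 1 ⇒ diverges.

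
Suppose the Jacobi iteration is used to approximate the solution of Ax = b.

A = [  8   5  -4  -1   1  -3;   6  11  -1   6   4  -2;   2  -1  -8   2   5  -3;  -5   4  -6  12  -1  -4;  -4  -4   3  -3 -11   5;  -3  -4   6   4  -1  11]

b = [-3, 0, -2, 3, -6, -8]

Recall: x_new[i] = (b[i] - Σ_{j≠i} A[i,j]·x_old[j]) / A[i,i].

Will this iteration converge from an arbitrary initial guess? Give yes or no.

no

Write A = D+L+U with D = diag(8, 11, -8, 12, -11, 11).
T_J = -D⁻¹(L+U): T[5,1] = -(-4)/(11) = +0.3636; T[5,5] = 0.
  T[0,:] = [+0.0000  -0.6250  +0.5000  +0.1250  -0.1250  +0.3750]
  T[1,:] = [-0.5455  +0.0000  +0.0909  -0.5455  -0.3636  +0.1818]
  T[2,:] = [+0.2500  -0.1250  +0.0000  +0.2500  +0.6250  -0.3750]
  T[3,:] = [+0.4167  -0.3333  +0.5000  +0.0000  +0.0833  +0.3333]
  T[4,:] = [-0.3636  -0.3636  +0.2727  -0.2727  +0.0000  +0.4545]
  T[5,:] = [+0.2727  +0.3636  -0.5455  -0.3636  +0.0909  +0.0000]
|eigenvalues of T|: 1.3715, 0.8583, 0.4250, 0.4250, 0.2805, 0.2805.
ρ = 1.3715; 1.3715 > 1: divergent.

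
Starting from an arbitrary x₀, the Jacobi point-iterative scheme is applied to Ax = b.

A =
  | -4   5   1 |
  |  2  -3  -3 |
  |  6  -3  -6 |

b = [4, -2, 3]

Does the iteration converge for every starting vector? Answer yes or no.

no

Let D = diag(-4, -3, -6); L, U the strict triangles.
Jacobi T = -D⁻¹(L+U): T[0,2] = -(1)/(-4) = +0.2500; T[0,0] = 0.
  T[0,:] = [+0.0000, +1.2500, +0.2500]
  T[1,:] = [+0.6667, +0.0000, -1.0000]
  T[2,:] = [+1.0000, -0.5000, +0.0000]
|roots of det(T-λI)|: 1.5612, 0.9241, 0.9241.
spectral radius ρ = 1.5612; 1.5612 > 1: divergent.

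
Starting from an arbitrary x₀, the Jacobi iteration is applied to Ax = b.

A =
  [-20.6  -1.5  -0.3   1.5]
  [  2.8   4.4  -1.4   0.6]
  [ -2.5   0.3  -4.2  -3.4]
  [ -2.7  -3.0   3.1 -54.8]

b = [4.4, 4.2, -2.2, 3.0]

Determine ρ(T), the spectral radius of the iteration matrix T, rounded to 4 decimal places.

0.3556

Write A = D+L+U with D = diag(-20.6, 4.4, -4.2, -54.8).
T_J = -D⁻¹(L+U): T[1,3] = -(0.6)/(4.4) = -0.1364; T[1,1] = 0.
  T[0,:] = [+0.0000 -0.0728 -0.0146 +0.0728]
  T[1,:] = [-0.6364 +0.0000 +0.3182 -0.1364]
  T[2,:] = [-0.5952 +0.0714 +0.0000 -0.8095]
  T[3,:] = [-0.0493 -0.0547 +0.0566 +0.0000]
|eigenvalues of T|: 0.3556, 0.2639, 0.2639, 0.0748.
ρ = 0.3556; 0.3556 < 1 ⇒ converges.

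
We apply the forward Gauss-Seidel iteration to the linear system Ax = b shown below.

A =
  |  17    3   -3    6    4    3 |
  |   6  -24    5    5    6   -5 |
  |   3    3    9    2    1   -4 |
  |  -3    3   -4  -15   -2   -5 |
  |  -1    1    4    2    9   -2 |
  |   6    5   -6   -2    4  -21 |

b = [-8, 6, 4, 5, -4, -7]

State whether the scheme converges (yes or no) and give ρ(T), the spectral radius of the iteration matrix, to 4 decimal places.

yes, ρ = 0.5440

Split A = D + L + U, D = diag(17, -24, 9, -15, 9, -21).
GS T = -(D+L)⁻¹U: row 0 first, T[0,2] = -(-3)/(17) = +0.1765; later rows by forward substitution.
  T[0,:] = [+0.0000  -0.1765  +0.1765  -0.3529  -0.2353  -0.1765]
  T[1,:] = [+0.0000  -0.0441  +0.2525  +0.1201  +0.1912  -0.2525]
  T[2,:] = [+0.0000  +0.0735  -0.1430  -0.1446  -0.0964  +0.5874]
  T[3,:] = [+0.0000  +0.0069  +0.0533  +0.1332  -0.0223  -0.5052]
  T[4,:] = [+0.0000  -0.0489  +0.0433  -0.0179  +0.0004  +0.0819]
  T[5,:] = [+0.0000  -0.0919  +0.1545  -0.0470  +0.0080  -0.2147]
|eigenvalues of T|: 0.5440, 0.2625, 0.0819, 0.0819, 0.0722, 0.0000.
ρ = 0.5440; 0.5440 < 1, so it converges for any x₀.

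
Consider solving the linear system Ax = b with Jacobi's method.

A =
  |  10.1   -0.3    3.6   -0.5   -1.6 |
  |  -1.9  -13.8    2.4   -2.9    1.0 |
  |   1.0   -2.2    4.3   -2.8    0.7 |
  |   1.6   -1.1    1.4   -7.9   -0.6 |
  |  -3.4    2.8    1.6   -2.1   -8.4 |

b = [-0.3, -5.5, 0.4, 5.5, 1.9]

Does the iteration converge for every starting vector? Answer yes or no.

Diagonal D = diag(10.1, -13.8, 4.3, -7.9, -8.4); L, U strict lower/upper.
T_J = -D⁻¹(L+U): T[2,0] = -(1)/(4.3) = -0.2326; T[2,2] = 0.
  T[0,:] = [+0.0000, +0.0297, -0.3564, +0.0495, +0.1584]
  T[1,:] = [-0.1377, +0.0000, +0.1739, -0.2101, +0.0725]
  T[2,:] = [-0.2326, +0.5116, +0.0000, +0.6512, -0.1628]
  T[3,:] = [+0.2025, -0.1392, +0.1772, +0.0000, -0.0759]
  T[4,:] = [-0.4048, +0.3333, +0.1905, -0.2500, +0.0000]
moduli |λ_i(T)| = 0.6475, 0.3953, 0.3953, 0.1023, 0.0984.
spectral radius ρ = 0.6475; 0.6475 < 1: convergent.

yes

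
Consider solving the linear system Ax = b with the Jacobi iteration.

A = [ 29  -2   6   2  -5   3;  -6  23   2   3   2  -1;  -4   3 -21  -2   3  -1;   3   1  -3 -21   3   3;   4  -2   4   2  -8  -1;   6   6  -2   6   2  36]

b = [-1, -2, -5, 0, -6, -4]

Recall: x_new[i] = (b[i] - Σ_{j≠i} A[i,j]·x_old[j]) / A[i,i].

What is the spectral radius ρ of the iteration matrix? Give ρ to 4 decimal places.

Write A = D+L+U with D = diag(29, 23, -21, -21, -8, 36).
T_J = -D⁻¹(L+U): T[0,2] = -(6)/(29) = -0.2069; T[0,0] = 0.
  T[0,:] = [+0.0000  +0.0690  -0.2069  -0.0690  +0.1724  -0.1034]
  T[1,:] = [+0.2609  +0.0000  -0.0870  -0.1304  -0.0870  +0.0435]
  T[2,:] = [-0.1905  +0.1429  +0.0000  -0.0952  +0.1429  -0.0476]
  T[3,:] = [+0.1429  +0.0476  -0.1429  +0.0000  +0.1429  +0.1429]
  T[4,:] = [+0.5000  -0.2500  +0.5000  +0.2500  +0.0000  -0.1250]
  T[5,:] = [-0.1667  -0.1667  +0.0556  -0.1667  -0.0556  +0.0000]
|eigenvalues of T|: 0.6115, 0.4029, 0.2376, 0.2376, 0.1955, 0.1955.
spectral radius ρ = 0.6115; 0.6115 < 1: convergent.

0.6115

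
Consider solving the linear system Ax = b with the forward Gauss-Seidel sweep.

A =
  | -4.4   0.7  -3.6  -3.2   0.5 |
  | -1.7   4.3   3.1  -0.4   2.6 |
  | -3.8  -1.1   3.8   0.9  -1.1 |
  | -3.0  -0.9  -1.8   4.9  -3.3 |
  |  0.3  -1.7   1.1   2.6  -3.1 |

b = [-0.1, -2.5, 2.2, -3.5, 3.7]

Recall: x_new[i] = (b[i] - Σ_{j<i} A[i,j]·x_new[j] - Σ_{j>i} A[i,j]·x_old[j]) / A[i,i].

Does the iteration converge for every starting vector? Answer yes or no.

Diagonal D = diag(-4.4, 4.3, 3.8, 4.9, -3.1); L, U strict lower/upper.
T_GS = -(D+L)⁻¹U: row 0 first, T[0,3] = -(-3.2)/(-4.4) = -0.7273; later rows by forward substitution.
  T[0,:] = [+0.0000  +0.1591  -0.8182  -0.7273  +0.1136]
  T[1,:] = [+0.0000  +0.0629  -1.0444  -0.1945  -0.5597]
  T[2,:] = [+0.0000  +0.1773  -1.1205  -1.0204  +0.2411]
  T[3,:] = [+0.0000  +0.1741  -1.1044  -0.8558  +0.7288]
  T[4,:] = [+0.0000  +0.1898  -0.8303  -1.0436  +1.0147]
|eigenvalues of T|: 1.5865, 0.3711, 0.3711, 0.0081, 0.0000.
ρ(T) = max|λ| = 1.5865; 1.5865 > 1: divergent.

no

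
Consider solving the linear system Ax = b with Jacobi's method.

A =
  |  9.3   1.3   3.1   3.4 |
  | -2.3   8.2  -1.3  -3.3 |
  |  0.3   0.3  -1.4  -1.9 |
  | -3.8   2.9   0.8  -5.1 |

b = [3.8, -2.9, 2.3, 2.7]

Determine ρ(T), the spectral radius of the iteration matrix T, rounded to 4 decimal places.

0.9107

Write A = D+L+U with D = diag(9.3, 8.2, -1.4, -5.1).
Jacobi T = -D⁻¹(L+U): T[1,2] = -(-1.3)/(8.2) = +0.1585; T[1,1] = 0.
  T[0,:] = [+0.0000  -0.1398  -0.3333  -0.3656]
  T[1,:] = [+0.2805  +0.0000  +0.1585  +0.4024]
  T[2,:] = [+0.2143  +0.2143  +0.0000  -1.3571]
  T[3,:] = [-0.7451  +0.5686  +0.1569  +0.0000]
|roots of det(T-λI)|: 0.9107, 0.7226, 0.7226, 0.1209.
ρ = 0.9107; 0.9107 < 1: convergent.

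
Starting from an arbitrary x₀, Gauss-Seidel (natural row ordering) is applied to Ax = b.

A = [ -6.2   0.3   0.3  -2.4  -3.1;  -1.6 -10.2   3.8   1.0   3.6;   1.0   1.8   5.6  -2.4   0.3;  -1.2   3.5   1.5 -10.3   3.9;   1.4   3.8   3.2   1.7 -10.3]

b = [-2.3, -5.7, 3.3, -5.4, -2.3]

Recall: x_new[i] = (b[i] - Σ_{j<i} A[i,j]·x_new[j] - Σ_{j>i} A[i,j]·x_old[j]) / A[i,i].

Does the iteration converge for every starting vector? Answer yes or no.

Let D = diag(-6.2, -10.2, 5.6, -10.3, -10.3); L, U the strict triangles.
Gauss-Seidel: T = -(D+L)⁻¹U, row 0 first, T[0,3] = -(-2.4)/(-6.2) = -0.3871; later rows by forward substitution.
  T[0,:] = [+0.0000  +0.0484  +0.0484  -0.3871  -0.5000]
  T[1,:] = [+0.0000  -0.0076  +0.3650  +0.1588  +0.4314]
  T[2,:] = [+0.0000  -0.0062  -0.1259  +0.4467  -0.1029]
  T[3,:] = [+0.0000  -0.0091  +0.1000  +0.1641  +0.5685]
  T[4,:] = [+0.0000  +0.0003  +0.1186  +0.1718  +0.1530]
|roots of det(T-λI)|: 0.5507, 0.2337, 0.2337, 0.0132, 0.0000.
ρ = 0.5507; 0.5507 < 1, so it converges for any x₀.

yes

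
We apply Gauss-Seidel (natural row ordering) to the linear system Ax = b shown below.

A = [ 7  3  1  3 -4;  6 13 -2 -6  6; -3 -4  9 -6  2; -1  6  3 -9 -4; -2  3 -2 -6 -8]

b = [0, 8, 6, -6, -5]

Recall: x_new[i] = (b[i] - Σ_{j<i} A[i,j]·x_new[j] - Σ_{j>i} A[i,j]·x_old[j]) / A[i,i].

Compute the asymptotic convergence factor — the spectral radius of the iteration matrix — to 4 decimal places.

1.4529

Diagonal D = diag(7, 13, 9, -9, -8); L, U strict lower/upper.
Gauss-Seidel: T = -(D+L)⁻¹U, row 0 first, T[0,2] = -(1)/(7) = -0.1429; later rows by forward substitution.
  T[0,:] = [+0.0000  -0.4286  -0.1429  -0.4286  +0.5714]
  T[1,:] = [+0.0000  +0.1978  +0.2198  +0.6593  -0.7253]
  T[2,:] = [+0.0000  -0.0549  +0.0501  +0.8168  -0.3541]
  T[3,:] = [+0.0000  +0.1612  +0.1791  +0.7595  -1.1095]
  T[4,:] = [+0.0000  +0.0742  -0.0287  -0.4194  +0.5058]
eigenvalue magnitudes: 1.4529, 0.2657, 0.1125, 0.1125, 0.0000.
ρ = 1.4529; 1.4529 > 1, so it fails to converge.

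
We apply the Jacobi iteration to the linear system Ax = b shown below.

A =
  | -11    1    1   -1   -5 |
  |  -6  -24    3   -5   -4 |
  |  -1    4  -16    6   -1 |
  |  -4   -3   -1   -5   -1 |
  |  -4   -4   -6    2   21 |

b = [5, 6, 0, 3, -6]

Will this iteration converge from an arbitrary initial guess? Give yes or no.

Diagonal D = diag(-11, -24, -16, -5, 21); L, U strict lower/upper.
Jacobi: T = -D⁻¹(L+U), T[4,3] = -(2)/(21) = -0.0952; T[4,4] = 0.
  T[0,:] = [+0.0000  +0.0909  +0.0909  -0.0909  -0.4545]
  T[1,:] = [-0.2500  +0.0000  +0.1250  -0.2083  -0.1667]
  T[2,:] = [-0.0625  +0.2500  +0.0000  +0.3750  -0.0625]
  T[3,:] = [-0.8000  -0.6000  -0.2000  +0.0000  -0.2000]
  T[4,:] = [+0.1905  +0.1905  +0.2857  -0.0952  +0.0000]
|λ(T)| sorted: 0.5966, 0.4801, 0.4801, 0.2326, 0.2326.
spectral radius ρ = 0.5966; 0.5966 < 1 ⇒ converges.

yes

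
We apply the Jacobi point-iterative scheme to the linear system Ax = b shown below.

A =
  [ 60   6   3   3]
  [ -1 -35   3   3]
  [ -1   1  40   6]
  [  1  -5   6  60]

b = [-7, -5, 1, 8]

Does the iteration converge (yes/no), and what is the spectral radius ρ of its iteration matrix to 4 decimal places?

Write A = D+L+U with D = diag(60, -35, 40, 60).
T_J = -D⁻¹(L+U): T[2,3] = -(6)/(40) = -0.1500; T[2,2] = 0.
  T[0,:] = [+0.0000 -0.1000 -0.0500 -0.0500]
  T[1,:] = [-0.0286 +0.0000 +0.0857 +0.0857]
  T[2,:] = [+0.0250 -0.0250 +0.0000 -0.1500]
  T[3,:] = [-0.0167 +0.0833 -0.1000 +0.0000]
|eigenvalues of T|: 0.1597, 0.1001, 0.1001, 0.0357.
ρ = 0.1597; 0.1597 < 1 ⇒ converges.

yes, ρ = 0.1597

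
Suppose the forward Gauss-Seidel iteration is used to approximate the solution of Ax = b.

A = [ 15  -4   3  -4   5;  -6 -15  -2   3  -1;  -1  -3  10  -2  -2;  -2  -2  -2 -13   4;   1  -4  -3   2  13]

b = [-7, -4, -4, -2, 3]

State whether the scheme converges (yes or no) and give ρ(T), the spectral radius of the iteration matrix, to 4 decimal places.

yes, ρ = 0.2552

Let D = diag(15, -15, 10, -13, 13); L, U the strict triangles.
GS T = -(D+L)⁻¹U: row 0 first, T[0,3] = -(-4)/(15) = +0.2667; later rows by forward substitution.
  T[0,:] = [+0.0000 +0.2667 -0.2000 +0.2667 -0.3333]
  T[1,:] = [+0.0000 -0.1067 -0.0533 +0.0933 +0.0667]
  T[2,:] = [+0.0000 -0.0053 -0.0360 +0.2547 +0.1867]
  T[3,:] = [+0.0000 -0.0238 +0.0445 -0.0946 +0.3200]
  T[4,:] = [+0.0000 -0.0509 -0.0162 +0.0815 +0.0400]
eigenvalue magnitudes: 0.2552, 0.1387, 0.0690, 0.0690, 0.0000.
ρ = 0.2552; 0.2552 < 1: convergent.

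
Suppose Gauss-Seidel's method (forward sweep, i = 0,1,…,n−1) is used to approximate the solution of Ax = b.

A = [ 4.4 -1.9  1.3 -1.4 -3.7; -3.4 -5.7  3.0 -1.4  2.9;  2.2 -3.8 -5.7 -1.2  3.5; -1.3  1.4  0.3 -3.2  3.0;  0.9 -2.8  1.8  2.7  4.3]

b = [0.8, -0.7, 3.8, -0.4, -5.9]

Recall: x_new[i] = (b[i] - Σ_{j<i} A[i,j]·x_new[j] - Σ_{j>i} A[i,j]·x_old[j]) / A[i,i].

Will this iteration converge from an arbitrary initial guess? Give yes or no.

no

Split A = D + L + U, D = diag(4.4, -5.7, -5.7, -3.2, 4.3).
Gauss-Seidel: T = -(D+L)⁻¹U, row 0 first, T[0,3] = -(-1.4)/(4.4) = +0.3182; later rows by forward substitution.
  T[0,:] = [+0.0000  +0.4318  -0.2955  +0.3182  +0.8409]
  T[1,:] = [+0.0000  -0.2576  +0.7026  -0.4354  +0.0072]
  T[2,:] = [+0.0000  +0.3384  -0.5824  +0.2026  +0.9338]
  T[3,:] = [+0.0000  -0.2564  +0.3728  -0.3008  +0.6866]
  T[4,:] = [+0.0000  -0.2388  +0.5290  -0.2461  -0.9933]
|eigenvalues of T|: 1.6205, 0.5740, 0.1351, 0.0747, 0.0000.
ρ(T) = max|λ| = 1.6205; 1.6205 > 1 ⇒ diverges.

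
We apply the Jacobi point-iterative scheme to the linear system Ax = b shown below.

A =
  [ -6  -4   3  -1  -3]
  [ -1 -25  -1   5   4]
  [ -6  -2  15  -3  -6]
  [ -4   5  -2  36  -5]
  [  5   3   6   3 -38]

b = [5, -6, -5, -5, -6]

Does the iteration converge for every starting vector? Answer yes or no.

A = D + L + U where D = diag(-6, -25, 15, 36, -38).
Jacobi: T = -D⁻¹(L+U), T[4,1] = -(3)/(-38) = +0.0789; T[4,4] = 0.
  T[0,:] = [+0.0000, -0.6667, +0.5000, -0.1667, -0.5000]
  T[1,:] = [-0.0400, +0.0000, -0.0400, +0.2000, +0.1600]
  T[2,:] = [+0.4000, +0.1333, +0.0000, +0.2000, +0.4000]
  T[3,:] = [+0.1111, -0.1389, +0.0556, +0.0000, +0.1389]
  T[4,:] = [+0.1316, +0.0789, +0.1579, +0.0789, +0.0000]
moduli |λ_i(T)| = 0.4567, 0.3524, 0.3524, 0.1383, 0.1383.
spectral radius ρ = 0.4567; 0.4567 < 1 ⇒ converges.

yes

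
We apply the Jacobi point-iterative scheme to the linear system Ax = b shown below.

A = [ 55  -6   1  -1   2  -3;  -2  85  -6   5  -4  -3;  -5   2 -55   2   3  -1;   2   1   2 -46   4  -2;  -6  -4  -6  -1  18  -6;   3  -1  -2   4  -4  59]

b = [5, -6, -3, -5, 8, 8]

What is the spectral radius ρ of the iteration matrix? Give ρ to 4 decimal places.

0.2445

Let D = diag(55, 85, -55, -46, 18, 59); L, U the strict triangles.
Jacobi T = -D⁻¹(L+U): T[4,3] = -(-1)/(18) = +0.0556; T[4,4] = 0.
  T[0,:] = [+0.0000 +0.1091 -0.0182 +0.0182 -0.0364 +0.0545]
  T[1,:] = [+0.0235 +0.0000 +0.0706 -0.0588 +0.0471 +0.0353]
  T[2,:] = [-0.0909 +0.0364 +0.0000 +0.0364 +0.0545 -0.0182]
  T[3,:] = [+0.0435 +0.0217 +0.0435 +0.0000 +0.0870 -0.0435]
  T[4,:] = [+0.3333 +0.2222 +0.3333 +0.0556 +0.0000 +0.3333]
  T[5,:] = [-0.0508 +0.0169 +0.0339 -0.0678 +0.0678 +0.0000]
|λ(T)| sorted: 0.2445, 0.1863, 0.1863, 0.0747, 0.0747, 0.0035.
spectral radius ρ = 0.2445; 0.2445 < 1, so it converges for any x₀.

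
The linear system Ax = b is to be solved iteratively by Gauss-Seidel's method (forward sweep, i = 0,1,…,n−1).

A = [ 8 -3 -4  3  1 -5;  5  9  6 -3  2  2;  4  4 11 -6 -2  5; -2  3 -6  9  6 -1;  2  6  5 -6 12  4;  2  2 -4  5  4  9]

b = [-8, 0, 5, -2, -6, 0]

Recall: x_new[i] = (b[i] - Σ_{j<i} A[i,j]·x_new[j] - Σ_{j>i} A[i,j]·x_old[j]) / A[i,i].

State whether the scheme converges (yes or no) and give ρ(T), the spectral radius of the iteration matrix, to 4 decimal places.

no, ρ = 1.4305

Write A = D+L+U with D = diag(8, 9, 11, 9, 12, 9).
Gauss-Seidel: T = -(D+L)⁻¹U, row 0 first, T[0,2] = -(-4)/(8) = +0.5000; later rows by forward substitution.
  T[0,:] = [+0.0000 +0.3750 +0.5000 -0.3750 -0.1250 +0.6250]
  T[1,:] = [+0.0000 -0.2083 -0.9444 +0.5417 -0.1528 -0.5694]
  T[2,:] = [+0.0000 -0.0606 +0.1616 +0.4848 +0.2828 -0.4747]
  T[3,:] = [+0.0000 +0.1124 +0.5337 +0.0593 -0.4550 +0.1233]
  T[4,:] = [+0.0000 +0.1231 +0.5884 -0.3807 -0.2481 +0.1067]
  T[5,:] = [+0.0000 -0.1811 -0.3874 +0.3147 +0.5505 -0.3393]
|roots of det(T-λI)|: 1.4305, 0.5307, 0.2618, 0.2618, 0.1294, 0.0000.
ρ(T) = max|λ| = 1.4305; 1.4305 > 1: divergent.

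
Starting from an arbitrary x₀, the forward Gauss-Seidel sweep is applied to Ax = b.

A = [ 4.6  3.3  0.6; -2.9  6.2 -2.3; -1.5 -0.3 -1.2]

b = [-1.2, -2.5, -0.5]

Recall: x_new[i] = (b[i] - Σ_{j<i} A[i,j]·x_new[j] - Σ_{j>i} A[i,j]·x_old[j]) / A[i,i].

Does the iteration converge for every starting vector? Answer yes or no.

Diagonal D = diag(4.6, 6.2, -1.2); L, U strict lower/upper.
GS T = -(D+L)⁻¹U: row 0 first, T[0,1] = -(3.3)/(4.6) = -0.7174; later rows by forward substitution.
  T[0,:] = [+0.0000 -0.7174 -0.1304]
  T[1,:] = [+0.0000 -0.3356 +0.3100]
  T[2,:] = [+0.0000 +0.9806 +0.0856]
eigenvalue magnitudes: 0.7152, 0.4652, 0.0000.
spectral radius ρ = 0.7152; 0.7152 < 1, so it converges for any x₀.

yes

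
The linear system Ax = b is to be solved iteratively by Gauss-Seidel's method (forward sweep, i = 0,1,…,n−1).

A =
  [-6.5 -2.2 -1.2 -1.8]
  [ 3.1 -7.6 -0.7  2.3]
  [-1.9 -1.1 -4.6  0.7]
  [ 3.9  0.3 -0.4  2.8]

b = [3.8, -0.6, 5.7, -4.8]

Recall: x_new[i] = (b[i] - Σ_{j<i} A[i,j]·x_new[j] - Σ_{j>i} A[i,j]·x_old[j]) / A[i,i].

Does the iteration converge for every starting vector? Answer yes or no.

yes

Let D = diag(-6.5, -7.6, -4.6, 2.8); L, U the strict triangles.
GS T = -(D+L)⁻¹U: row 0 first, T[0,3] = -(-1.8)/(-6.5) = -0.2769; later rows by forward substitution.
  T[0,:] = [+0.0000, -0.3385, -0.1846, -0.2769]
  T[1,:] = [+0.0000, -0.1381, -0.1674, +0.1897]
  T[2,:] = [+0.0000, +0.1728, +0.1163, +0.2212]
  T[3,:] = [+0.0000, +0.5109, +0.2917, +0.3970]
|λ(T)| sorted: 0.6138, 0.2774, 0.0388, 0.0000.
ρ = 0.6138; 0.6138 < 1, so it converges for any x₀.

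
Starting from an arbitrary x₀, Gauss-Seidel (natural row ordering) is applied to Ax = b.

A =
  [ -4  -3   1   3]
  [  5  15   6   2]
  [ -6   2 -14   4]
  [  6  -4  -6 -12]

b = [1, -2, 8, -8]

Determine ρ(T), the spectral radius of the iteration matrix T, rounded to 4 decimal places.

0.7524

Diagonal D = diag(-4, 15, -14, -12); L, U strict lower/upper.
T_GS = -(D+L)⁻¹U: row 0 first, T[0,2] = -(1)/(-4) = +0.2500; later rows by forward substitution.
  T[0,:] = [+0.0000 -0.7500 +0.2500 +0.7500]
  T[1,:] = [+0.0000 +0.2500 -0.4833 -0.3833]
  T[2,:] = [+0.0000 +0.3571 -0.1762 -0.0905]
  T[3,:] = [+0.0000 -0.6369 +0.3742 +0.5480]
|eigenvalues of T|: 0.7524, 0.2387, 0.2387, 0.0000.
ρ(T) = max|λ| = 0.7524; 0.7524 < 1: convergent.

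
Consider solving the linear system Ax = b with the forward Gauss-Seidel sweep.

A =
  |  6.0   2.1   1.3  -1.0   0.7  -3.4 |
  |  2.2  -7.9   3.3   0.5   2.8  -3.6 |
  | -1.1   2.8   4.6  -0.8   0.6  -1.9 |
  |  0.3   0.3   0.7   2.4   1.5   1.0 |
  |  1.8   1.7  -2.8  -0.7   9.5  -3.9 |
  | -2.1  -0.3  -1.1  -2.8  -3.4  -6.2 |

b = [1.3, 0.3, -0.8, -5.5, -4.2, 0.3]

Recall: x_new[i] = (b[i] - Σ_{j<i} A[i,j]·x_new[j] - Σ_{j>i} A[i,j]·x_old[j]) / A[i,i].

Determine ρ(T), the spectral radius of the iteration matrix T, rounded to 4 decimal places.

Split A = D + L + U, D = diag(6, -7.9, 4.6, 2.4, 9.5, -6.2).
GS T = -(D+L)⁻¹U: row 0 first, T[0,5] = -(-3.4)/(6) = +0.5667; later rows by forward substitution.
  T[0,:] = [+0.0000, -0.3500, -0.2167, +0.1667, -0.1167, +0.5667]
  T[1,:] = [+0.0000, -0.0975, +0.3574, +0.1097, +0.3219, -0.2979]
  T[2,:] = [+0.0000, -0.0244, -0.2693, +0.1470, -0.3543, +0.7299]
  T[3,:] = [+0.0000, +0.0630, +0.0610, -0.0774, -0.5473, -0.6631]
  T[4,:] = [+0.0000, +0.0812, -0.0978, -0.0136, -0.1803, +0.5227]
  T[5,:] = [+0.0000, +0.0546, +0.1300, -0.0454, +0.4328, -0.2942]
|roots of det(T-λI)|: 0.9141, 0.2279, 0.2243, 0.2243, 0.2109, 0.0000.
ρ = 0.9141; 0.9141 < 1, so it converges for any x₀.

0.9141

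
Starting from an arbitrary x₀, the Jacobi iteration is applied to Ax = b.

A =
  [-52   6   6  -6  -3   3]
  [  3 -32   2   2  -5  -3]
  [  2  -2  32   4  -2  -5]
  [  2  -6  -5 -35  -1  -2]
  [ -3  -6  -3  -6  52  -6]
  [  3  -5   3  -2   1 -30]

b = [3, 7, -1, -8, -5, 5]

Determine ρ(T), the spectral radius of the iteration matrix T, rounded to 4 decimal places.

Diagonal D = diag(-52, -32, 32, -35, 52, -30); L, U strict lower/upper.
Jacobi T = -D⁻¹(L+U): T[2,5] = -(-5)/(32) = +0.1562; T[2,2] = 0.
  T[0,:] = [+0.0000, +0.1154, +0.1154, -0.1154, -0.0577, +0.0577]
  T[1,:] = [+0.0938, +0.0000, +0.0625, +0.0625, -0.1562, -0.0938]
  T[2,:] = [-0.0625, +0.0625, +0.0000, -0.1250, +0.0625, +0.1562]
  T[3,:] = [+0.0571, -0.1714, -0.1429, +0.0000, -0.0286, -0.0571]
  T[4,:] = [+0.0577, +0.1154, +0.0577, +0.1154, +0.0000, +0.1154]
  T[5,:] = [+0.1000, -0.1667, +0.1000, -0.0667, +0.0333, +0.0000]
|roots of det(T-λI)|: 0.2290, 0.1899, 0.1643, 0.1643, 0.0681, 0.0681.
ρ(T) = max|λ| = 0.2290; 0.2290 < 1: convergent.

0.2290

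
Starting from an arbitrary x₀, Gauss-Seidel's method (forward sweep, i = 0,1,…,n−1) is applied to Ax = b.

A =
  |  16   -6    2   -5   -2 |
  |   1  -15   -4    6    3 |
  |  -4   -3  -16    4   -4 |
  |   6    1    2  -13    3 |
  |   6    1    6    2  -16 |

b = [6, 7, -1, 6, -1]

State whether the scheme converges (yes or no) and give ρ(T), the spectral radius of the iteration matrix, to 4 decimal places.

yes, ρ = 0.5760

A = D + L + U where D = diag(16, -15, -16, -13, -16).
Gauss-Seidel: T = -(D+L)⁻¹U, row 0 first, T[0,4] = -(-2)/(16) = +0.1250; later rows by forward substitution.
  T[0,:] = [+0.0000, +0.3750, -0.1250, +0.3125, +0.1250]
  T[1,:] = [+0.0000, +0.0250, -0.2750, +0.4208, +0.2083]
  T[2,:] = [+0.0000, -0.0984, +0.0828, +0.0930, -0.3203]
  T[3,:] = [+0.0000, +0.1599, -0.0661, +0.1909, +0.2552]
  T[4,:] = [+0.0000, +0.1253, -0.0413, +0.2022, -0.0283]
|roots of det(T-λI)|: 0.5760, 0.2103, 0.2103, 0.0849, 0.0000.
spectral radius ρ = 0.5760; 0.5760 < 1: convergent.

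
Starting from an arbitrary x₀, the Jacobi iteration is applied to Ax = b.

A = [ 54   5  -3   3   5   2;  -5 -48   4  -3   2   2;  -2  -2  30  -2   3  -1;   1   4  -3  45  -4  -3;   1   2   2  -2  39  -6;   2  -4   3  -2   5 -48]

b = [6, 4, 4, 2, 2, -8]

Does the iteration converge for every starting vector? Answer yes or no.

Let D = diag(54, -48, 30, 45, 39, -48); L, U the strict triangles.
Jacobi T = -D⁻¹(L+U): T[1,2] = -(4)/(-48) = +0.0833; T[1,1] = 0.
  T[0,:] = [+0.0000  -0.0926  +0.0556  -0.0556  -0.0926  -0.0370]
  T[1,:] = [-0.1042  +0.0000  +0.0833  -0.0625  +0.0417  +0.0417]
  T[2,:] = [+0.0667  +0.0667  +0.0000  +0.0667  -0.1000  +0.0333]
  T[3,:] = [-0.0222  -0.0889  +0.0667  +0.0000  +0.0889  +0.0667]
  T[4,:] = [-0.0256  -0.0513  -0.0513  +0.0513  +0.0000  +0.1538]
  T[5,:] = [+0.0417  -0.0833  +0.0625  -0.0417  +0.1042  +0.0000]
eigenvalue magnitudes: 0.2320, 0.1494, 0.1494, 0.1432, 0.0951, 0.0334.
ρ(T) = max|λ| = 0.2320; 0.2320 < 1: convergent.

yes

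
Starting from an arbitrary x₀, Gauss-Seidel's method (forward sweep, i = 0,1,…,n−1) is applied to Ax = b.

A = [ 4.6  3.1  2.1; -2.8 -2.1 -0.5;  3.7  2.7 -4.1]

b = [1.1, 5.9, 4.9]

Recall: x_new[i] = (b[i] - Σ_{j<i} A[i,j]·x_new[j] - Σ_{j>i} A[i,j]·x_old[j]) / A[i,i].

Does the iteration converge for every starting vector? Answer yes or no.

A = D + L + U where D = diag(4.6, -2.1, -4.1).
Gauss-Seidel: T = -(D+L)⁻¹U, row 0 first, T[0,2] = -(2.1)/(4.6) = -0.4565; later rows by forward substitution.
  T[0,:] = [+0.0000 -0.6739 -0.4565]
  T[1,:] = [+0.0000 +0.8986 +0.3706]
  T[2,:] = [+0.0000 -0.0164 -0.1679]
|eigenvalues of T|: 0.8928, 0.1622, 0.0000.
ρ(T) = max|λ| = 0.8928; 0.8928 < 1: convergent.

yes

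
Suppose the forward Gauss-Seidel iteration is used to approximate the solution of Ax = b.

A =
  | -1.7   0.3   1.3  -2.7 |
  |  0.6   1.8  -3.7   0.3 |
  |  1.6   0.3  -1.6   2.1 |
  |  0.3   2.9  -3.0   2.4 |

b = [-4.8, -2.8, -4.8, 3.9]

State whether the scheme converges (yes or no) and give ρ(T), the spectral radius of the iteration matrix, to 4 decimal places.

no, ρ = 1.3641

Let D = diag(-1.7, 1.8, -1.6, 2.4); L, U the strict triangles.
GS T = -(D+L)⁻¹U: row 0 first, T[0,3] = -(-2.7)/(-1.7) = -1.5882; later rows by forward substitution.
  T[0,:] = [+0.0000, +0.1765, +0.7647, -1.5882]
  T[1,:] = [+0.0000, -0.0588, +1.8007, +0.3627]
  T[2,:] = [+0.0000, +0.1654, +1.1023, -0.2077]
  T[3,:] = [+0.0000, +0.2558, -0.8935, -0.4994]
|eigenvalues of T|: 1.3641, 0.8702, 0.0501, 0.0000.
ρ = 1.3641; 1.3641 > 1 ⇒ diverges.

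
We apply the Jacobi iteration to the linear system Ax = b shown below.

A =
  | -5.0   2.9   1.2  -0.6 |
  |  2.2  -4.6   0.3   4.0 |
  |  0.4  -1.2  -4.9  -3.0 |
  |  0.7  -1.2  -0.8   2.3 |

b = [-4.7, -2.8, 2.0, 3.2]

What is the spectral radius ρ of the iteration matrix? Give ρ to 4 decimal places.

0.9471

Write A = D+L+U with D = diag(-5, -4.6, -4.9, 2.3).
Jacobi: T = -D⁻¹(L+U), T[3,2] = -(-0.8)/(2.3) = +0.3478; T[3,3] = 0.
  T[0,:] = [+0.0000, +0.5800, +0.2400, -0.1200]
  T[1,:] = [+0.4783, +0.0000, +0.0652, +0.8696]
  T[2,:] = [+0.0816, -0.2449, +0.0000, -0.6122]
  T[3,:] = [-0.3043, +0.5217, +0.3478, +0.0000]
|eigenvalues of T|: 0.9471, 0.5077, 0.3400, 0.3400.
ρ(T) = max|λ| = 0.9471; 0.9471 < 1, so it converges for any x₀.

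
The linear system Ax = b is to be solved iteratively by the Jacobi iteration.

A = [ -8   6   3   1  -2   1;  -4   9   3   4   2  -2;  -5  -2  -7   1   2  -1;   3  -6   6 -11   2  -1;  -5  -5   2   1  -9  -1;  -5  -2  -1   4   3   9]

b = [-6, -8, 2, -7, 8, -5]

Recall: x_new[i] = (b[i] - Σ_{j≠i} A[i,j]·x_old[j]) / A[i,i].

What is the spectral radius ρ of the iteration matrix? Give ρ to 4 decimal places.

1.3023

A = D + L + U where D = diag(-8, 9, -7, -11, -9, 9).
Jacobi T = -D⁻¹(L+U): T[5,3] = -(4)/(9) = -0.4444; T[5,5] = 0.
  T[0,:] = [+0.0000, +0.7500, +0.3750, +0.1250, -0.2500, +0.1250]
  T[1,:] = [+0.4444, +0.0000, -0.3333, -0.4444, -0.2222, +0.2222]
  T[2,:] = [-0.7143, -0.2857, +0.0000, +0.1429, +0.2857, -0.1429]
  T[3,:] = [+0.2727, -0.5455, +0.5455, +0.0000, +0.1818, -0.0909]
  T[4,:] = [-0.5556, -0.5556, +0.2222, +0.1111, +0.0000, -0.1111]
  T[5,:] = [+0.5556, +0.2222, +0.1111, -0.4444, -0.3333, +0.0000]
|eigenvalues of T|: 1.3023, 0.7444, 0.4036, 0.4036, 0.3006, 0.3006.
ρ = 1.3023; 1.3023 > 1: divergent.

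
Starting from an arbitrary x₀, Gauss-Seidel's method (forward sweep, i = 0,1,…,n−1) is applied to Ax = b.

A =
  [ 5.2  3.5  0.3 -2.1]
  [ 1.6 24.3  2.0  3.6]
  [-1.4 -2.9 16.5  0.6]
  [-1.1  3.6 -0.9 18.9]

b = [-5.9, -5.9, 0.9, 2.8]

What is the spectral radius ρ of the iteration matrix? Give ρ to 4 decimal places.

0.1524

Split A = D + L + U, D = diag(5.2, 24.3, 16.5, 18.9).
T_GS = -(D+L)⁻¹U: row 0 first, T[0,2] = -(0.3)/(5.2) = -0.0577; later rows by forward substitution.
  T[0,:] = [+0.0000 -0.6731 -0.0577 +0.4038]
  T[1,:] = [+0.0000 +0.0443 -0.0785 -0.1747]
  T[2,:] = [+0.0000 -0.0493 -0.0187 -0.0328]
  T[3,:] = [+0.0000 -0.0500 +0.0107 +0.0552]
|eigenvalues of T|: 0.1524, 0.0810, 0.0095, 0.0000.
ρ = 0.1524; 0.1524 < 1 ⇒ converges.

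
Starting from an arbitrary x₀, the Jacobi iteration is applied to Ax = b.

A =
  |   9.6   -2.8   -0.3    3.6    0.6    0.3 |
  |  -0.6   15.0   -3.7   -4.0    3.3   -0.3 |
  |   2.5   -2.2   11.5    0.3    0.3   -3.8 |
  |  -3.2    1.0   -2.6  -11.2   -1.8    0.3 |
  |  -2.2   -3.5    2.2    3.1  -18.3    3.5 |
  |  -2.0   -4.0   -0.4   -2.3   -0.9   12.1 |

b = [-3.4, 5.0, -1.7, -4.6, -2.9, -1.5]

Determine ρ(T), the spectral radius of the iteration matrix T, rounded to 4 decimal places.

A = D + L + U where D = diag(9.6, 15, 11.5, -11.2, -18.3, 12.1).
Jacobi T = -D⁻¹(L+U): T[5,1] = -(-4)/(12.1) = +0.3306; T[5,5] = 0.
  T[0,:] = [+0.0000 +0.2917 +0.0312 -0.3750 -0.0625 -0.0312]
  T[1,:] = [+0.0400 +0.0000 +0.2467 +0.2667 -0.2200 +0.0200]
  T[2,:] = [-0.2174 +0.1913 +0.0000 -0.0261 -0.0261 +0.3304]
  T[3,:] = [-0.2857 +0.0893 -0.2321 +0.0000 -0.1607 +0.0268]
  T[4,:] = [-0.1202 -0.1913 +0.1202 +0.1694 +0.0000 +0.1913]
  T[5,:] = [+0.1653 +0.3306 +0.0331 +0.1901 +0.0744 +0.0000]
|roots of det(T-λI)|: 0.5504, 0.3620, 0.3620, 0.2581, 0.1479, 0.1479.
ρ = 0.5504; 0.5504 < 1, so it converges for any x₀.

0.5504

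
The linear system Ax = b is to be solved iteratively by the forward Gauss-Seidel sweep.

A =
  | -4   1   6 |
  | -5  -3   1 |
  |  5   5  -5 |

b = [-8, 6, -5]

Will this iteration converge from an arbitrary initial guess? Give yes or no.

Write A = D+L+U with D = diag(-4, -3, -5).
T_GS = -(D+L)⁻¹U: row 0 first, T[0,2] = -(6)/(-4) = +1.5000; later rows by forward substitution.
  T[0,:] = [+0.0000  +0.2500  +1.5000]
  T[1,:] = [+0.0000  -0.4167  -2.1667]
  T[2,:] = [+0.0000  -0.1667  -0.6667]
moduli |λ_i(T)| = 1.1555, 0.0721, 0.0000.
ρ(T) = max|λ| = 1.1555; 1.1555 > 1 ⇒ diverges.

no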